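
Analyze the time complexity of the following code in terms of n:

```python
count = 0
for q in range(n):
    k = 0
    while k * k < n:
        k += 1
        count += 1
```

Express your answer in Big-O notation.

Each loop level contributes: n × √n. Multiplying the contributions gives O(n√n).

Answer: O(n√n)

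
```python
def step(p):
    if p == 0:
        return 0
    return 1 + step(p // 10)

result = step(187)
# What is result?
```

Count of digits of 187: 3

Answer: 3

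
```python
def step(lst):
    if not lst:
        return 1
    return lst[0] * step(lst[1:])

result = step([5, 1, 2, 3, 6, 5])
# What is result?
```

Product over [5, 1, 2, 3, 6, 5] = 5 * 1 * 2 * 3 * 6 * 5 = 900

Answer: 900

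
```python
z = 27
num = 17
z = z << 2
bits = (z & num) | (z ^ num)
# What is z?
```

Trace:
`z = 27` → z = 27
`num = 17` → num = 17
`z = z << 2` → z = 108
`bits = (z & num) | (z ^ num)` → bits = 125
So z = 108

Answer: 108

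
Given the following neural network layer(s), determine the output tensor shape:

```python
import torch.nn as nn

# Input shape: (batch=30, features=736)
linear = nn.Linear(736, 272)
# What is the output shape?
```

Input: (30, 736) -> Output: (30, 272)

Answer: (30, 272)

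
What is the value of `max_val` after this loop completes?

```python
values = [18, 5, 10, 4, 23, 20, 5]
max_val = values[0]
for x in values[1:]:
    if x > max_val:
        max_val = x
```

Maximum of [18, 5, 10, 4, 23, 20, 5]
`max_val` takes the values: 18 → 23

Answer: 23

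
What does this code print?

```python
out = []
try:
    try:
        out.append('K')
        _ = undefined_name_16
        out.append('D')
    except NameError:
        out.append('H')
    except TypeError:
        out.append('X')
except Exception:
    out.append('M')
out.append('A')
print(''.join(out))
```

Execution trace: 'K' (inner try body) → 'H' (inner except NameError) → 'A' (after the try/except). Output: KHA

Answer: KHA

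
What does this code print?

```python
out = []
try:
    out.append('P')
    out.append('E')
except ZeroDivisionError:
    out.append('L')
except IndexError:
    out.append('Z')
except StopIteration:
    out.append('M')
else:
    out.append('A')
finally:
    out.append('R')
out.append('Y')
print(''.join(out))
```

Execution trace: 'P' (try body) → 'E' (try body, no exception) → 'A' (else) → 'R' (finally) → 'Y' (after the try/except). Output: PEARY

Answer: PEARY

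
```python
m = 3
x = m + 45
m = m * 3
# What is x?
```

Trace:
`m = 3` → m = 3
`x = m + 45` → x = 48
`m = m * 3` → m = 9
So x = 48

Answer: 48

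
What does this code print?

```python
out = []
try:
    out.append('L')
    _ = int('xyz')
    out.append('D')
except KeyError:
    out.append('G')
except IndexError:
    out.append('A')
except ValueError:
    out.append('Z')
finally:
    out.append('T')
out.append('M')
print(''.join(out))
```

Execution trace: 'L' (try body) → 'Z' (except ValueError) → 'T' (finally) → 'M' (after the try/except). Output: LZTM

Answer: LZTM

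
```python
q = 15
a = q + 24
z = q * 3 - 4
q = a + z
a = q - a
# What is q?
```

Trace:
`q = 15` → q = 15
`a = q + 24` → a = 39
`z = q * 3 - 4` → z = 41
`q = a + z` → q = 80
`a = q - a` → a = 41
So q = 80

Answer: 80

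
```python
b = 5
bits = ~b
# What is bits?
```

Trace:
`b = 5` → b = 5
`bits = ~b` → bits = -6
So bits = -6

Answer: -6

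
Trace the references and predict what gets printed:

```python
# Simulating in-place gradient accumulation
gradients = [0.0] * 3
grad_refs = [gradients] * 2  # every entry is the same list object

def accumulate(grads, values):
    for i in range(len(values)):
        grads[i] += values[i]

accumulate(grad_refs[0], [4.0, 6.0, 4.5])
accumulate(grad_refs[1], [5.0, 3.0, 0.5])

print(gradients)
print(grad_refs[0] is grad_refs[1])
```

Key concept: gradient accumulation aliasing.
Step by step:
`gradients = [0.0] * 3` → gradients = [0.0, 0.0, 0.0]
`grad_refs = [gradients] * 2` → grad_refs = [[0.0, 0.0, 0.0], [0.0, 0.0, 0.0]]
`accumulate(grad_refs[0], [4.0, 6.0, 4.5])` → gradients = [4.0, 6.0, 4.5]; grad_refs = [[4.0, 6.0, 4.5], [4.0, 6.0, 4.5]]
`accumulate(grad_refs[1], [5.0, 3.0, 0.5])` → gradients = [9.0, 9.0, 5.0]; grad_refs = [[9.0, 9.0, 5.0], [9.0, 9.0, 5.0]]
`print(gradients)` → prints [9.0, 9.0, 5.0]
`print(grad_refs[0] is grad_refs[1])` → prints True

Answer:
[9.0, 9.0, 5.0]
True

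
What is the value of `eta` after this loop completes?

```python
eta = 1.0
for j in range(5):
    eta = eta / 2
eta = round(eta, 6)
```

Halving LR 5 times: 1 / 2^5
`eta` takes the values: 1.0 → 0.5 → 0.25 → 0.125 → 0.0625 → 0.03125

Answer: 0.03125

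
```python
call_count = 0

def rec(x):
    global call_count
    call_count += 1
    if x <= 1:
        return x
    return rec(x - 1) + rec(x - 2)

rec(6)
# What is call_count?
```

Calls(x) = 1 + Calls(x-1) + Calls(x-2); Calls(0)=Calls(1)=1. For x=6 this gives 25.

Answer: 25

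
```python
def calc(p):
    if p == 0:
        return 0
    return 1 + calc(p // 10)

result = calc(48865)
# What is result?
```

Count of digits of 48865: 5

Answer: 5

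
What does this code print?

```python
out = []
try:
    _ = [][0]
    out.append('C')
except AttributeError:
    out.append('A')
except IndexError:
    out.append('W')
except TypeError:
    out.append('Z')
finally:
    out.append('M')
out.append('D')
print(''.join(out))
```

Execution trace: 'W' (except IndexError) → 'M' (finally) → 'D' (after the try/except). Output: WMD

Answer: WMD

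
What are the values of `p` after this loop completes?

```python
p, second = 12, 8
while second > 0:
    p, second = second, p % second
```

GCD of 12 and 8
`p` takes the values: 12 → 8 → 4

Answer: 4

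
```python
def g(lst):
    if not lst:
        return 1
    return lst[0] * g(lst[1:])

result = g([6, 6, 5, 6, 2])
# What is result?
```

Product over [6, 6, 5, 6, 2] = 6 * 6 * 5 * 6 * 2 = 2160

Answer: 2160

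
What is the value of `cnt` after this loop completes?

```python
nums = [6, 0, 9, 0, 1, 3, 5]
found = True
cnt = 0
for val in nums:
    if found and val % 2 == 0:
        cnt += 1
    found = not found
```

Count even values at even positions
`cnt` takes the values: 0 → 1

Answer: 1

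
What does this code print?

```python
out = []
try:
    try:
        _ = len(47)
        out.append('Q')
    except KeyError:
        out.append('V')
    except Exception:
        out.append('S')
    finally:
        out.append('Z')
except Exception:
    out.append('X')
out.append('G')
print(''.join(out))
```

Execution trace: 'S' (inner except Exception) → 'Z' (inner finally) → 'G' (after the try/except). Output: SZG

Answer: SZG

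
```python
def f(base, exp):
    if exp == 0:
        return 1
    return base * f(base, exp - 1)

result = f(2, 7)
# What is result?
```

f(2, 7) = 2 * 2 * 2 * 2 * 2 * 2 * 2 = 128

Answer: 128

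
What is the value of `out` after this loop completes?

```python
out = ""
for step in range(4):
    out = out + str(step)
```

Concatenate digits 0 to 3
`out` takes the values: "" → "0" → "01" → "012" → "0123"

Answer: "0123"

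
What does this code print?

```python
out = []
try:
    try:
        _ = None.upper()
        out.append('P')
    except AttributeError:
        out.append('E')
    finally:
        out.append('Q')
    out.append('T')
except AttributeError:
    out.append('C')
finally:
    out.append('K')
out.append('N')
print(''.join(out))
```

Execution trace: 'E' (inner except AttributeError) → 'Q' (inner finally) → 'T' (try body, no exception) → 'K' (finally) → 'N' (after the try/except). Output: EQTKN

Answer: EQTKN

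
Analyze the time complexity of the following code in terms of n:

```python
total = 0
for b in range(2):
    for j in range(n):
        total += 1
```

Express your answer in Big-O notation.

Each loop level contributes: 1 × n. Multiplying the contributions gives O(n).

Answer: O(n)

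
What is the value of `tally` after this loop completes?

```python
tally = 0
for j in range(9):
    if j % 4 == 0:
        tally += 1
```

Count numbers divisible by 4 in range(9)
`tally` takes the values: 0 → 1 → 2 → 3

Answer: 3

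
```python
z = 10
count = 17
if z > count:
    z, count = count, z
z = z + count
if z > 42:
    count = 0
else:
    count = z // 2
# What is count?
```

Trace:
`z = 10` → z = 10
`count = 17` → count = 17
`if z > count: ...` → z > count is False → no variable changes
`z = z + count` → z = 27
`if z > 42: ...` → z > 42 is False, take else branch → count = 13
So count = 13

Answer: 13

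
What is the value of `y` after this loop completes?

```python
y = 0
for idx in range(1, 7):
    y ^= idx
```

XOR of 1 to 6
`y` takes the values: 0 → 1 → 3 → 0 → 4 → 1 → 7

Answer: 7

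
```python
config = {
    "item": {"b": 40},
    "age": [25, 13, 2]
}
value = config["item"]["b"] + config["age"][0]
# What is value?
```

Trace:
`config = { ...` → config = {'item': {'b': 40}, 'age': [25, 13, 2]}
`value = config["item"]["b"] + config["age"][0]` → value = 65
So value = 65

Answer: 65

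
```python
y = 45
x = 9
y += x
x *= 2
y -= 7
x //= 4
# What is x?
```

Trace:
`y = 45` → y = 45
`x = 9` → x = 9
`y += x` → y = 54
`x *= 2` → x = 18
`y -= 7` → y = 47
`x //= 4` → x = 4
So x = 4

Answer: 4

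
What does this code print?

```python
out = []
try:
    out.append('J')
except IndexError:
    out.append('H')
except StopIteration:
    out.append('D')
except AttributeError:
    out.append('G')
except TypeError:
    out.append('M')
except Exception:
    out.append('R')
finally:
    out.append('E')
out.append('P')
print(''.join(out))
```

Execution trace: 'J' (try body, no exception) → 'E' (finally) → 'P' (after the try/except). Output: JEP

Answer: JEP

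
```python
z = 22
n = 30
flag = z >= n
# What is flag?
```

Trace:
`z = 22` → z = 22
`n = 30` → n = 30
`flag = z >= n` → flag = False
So flag = False

Answer: False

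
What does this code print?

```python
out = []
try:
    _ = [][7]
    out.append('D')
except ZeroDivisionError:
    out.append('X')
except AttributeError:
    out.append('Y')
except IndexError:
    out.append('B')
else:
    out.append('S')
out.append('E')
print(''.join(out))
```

Execution trace: 'B' (except IndexError) → 'E' (after the try/except). Output: BE

Answer: BE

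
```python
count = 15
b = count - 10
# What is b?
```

Trace:
`count = 15` → count = 15
`b = count - 10` → b = 5
So b = 5

Answer: 5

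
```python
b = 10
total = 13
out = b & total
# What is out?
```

Trace:
`b = 10` → b = 10
`total = 13` → total = 13
`out = b & total` → out = 8
So out = 8

Answer: 8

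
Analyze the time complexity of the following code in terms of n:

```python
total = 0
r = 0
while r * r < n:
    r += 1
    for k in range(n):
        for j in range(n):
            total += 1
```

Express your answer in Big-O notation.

Each loop level contributes: √n × n × n. Multiplying the contributions gives O(n^2√n).

Answer: O(n^2√n)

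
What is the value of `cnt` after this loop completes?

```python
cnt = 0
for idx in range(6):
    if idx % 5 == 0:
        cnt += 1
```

Count numbers divisible by 5 in range(6)
`cnt` takes the values: 0 → 1 → 2

Answer: 2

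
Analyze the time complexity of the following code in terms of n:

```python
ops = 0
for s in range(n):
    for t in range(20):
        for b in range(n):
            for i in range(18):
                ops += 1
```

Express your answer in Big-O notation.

Each loop level contributes: n × 1 × n × 1. Multiplying the contributions gives O(n^2).

Answer: O(n^2)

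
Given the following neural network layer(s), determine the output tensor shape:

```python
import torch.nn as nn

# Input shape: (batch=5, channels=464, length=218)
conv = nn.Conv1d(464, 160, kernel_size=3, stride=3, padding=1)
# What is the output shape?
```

Input: (5, 464, 218) -> Output: (5, 160, 73)

Answer: (5, 160, 73)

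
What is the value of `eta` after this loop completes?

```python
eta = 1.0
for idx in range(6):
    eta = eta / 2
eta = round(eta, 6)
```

Halving LR 6 times: 1 / 2^6
`eta` takes the values: 1.0 → 0.5 → 0.25 → 0.125 → 0.0625 → 0.03125 → 0.015625

Answer: 0.015625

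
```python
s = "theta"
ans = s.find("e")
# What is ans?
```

Trace:
`s = "theta"` → s = 'theta'
`ans = s.find("e")` → ans = 2
So ans = 2

Answer: 2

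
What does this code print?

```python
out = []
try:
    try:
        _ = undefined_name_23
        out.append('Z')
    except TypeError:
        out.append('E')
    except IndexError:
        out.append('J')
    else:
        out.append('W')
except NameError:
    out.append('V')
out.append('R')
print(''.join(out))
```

Execution trace: 'V' (outer except NameError) → 'R' (after the try/except). Output: VR

Answer: VR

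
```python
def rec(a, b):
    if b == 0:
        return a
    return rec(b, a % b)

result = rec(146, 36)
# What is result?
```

rec(146, 36) -> rec(36, 2) -> rec(2, 0) -> 2

Answer: 2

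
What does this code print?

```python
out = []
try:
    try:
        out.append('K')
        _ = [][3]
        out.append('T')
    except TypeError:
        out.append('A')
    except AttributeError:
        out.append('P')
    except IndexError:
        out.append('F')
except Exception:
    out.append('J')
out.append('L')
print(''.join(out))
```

Execution trace: 'K' (inner try body) → 'F' (inner except IndexError) → 'L' (after the try/except). Output: KFL

Answer: KFL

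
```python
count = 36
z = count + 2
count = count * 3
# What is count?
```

Trace:
`count = 36` → count = 36
`z = count + 2` → z = 38
`count = count * 3` → count = 108
So count = 108

Answer: 108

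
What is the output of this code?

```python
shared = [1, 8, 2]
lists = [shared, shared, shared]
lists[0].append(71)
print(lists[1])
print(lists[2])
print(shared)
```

Key concept: list of same reference.
Step by step:
`shared = [1, 8, 2]` → shared = [1, 8, 2]
`lists = [shared, shared, shared]` → lists = [[1, 8, 2], [1, 8, 2], [1, 8, 2]]
`lists[0].append(71)` → shared = [1, 8, 2, 71]; lists = [[1, 8, 2, 71], [1, 8, 2, 71], [1, 8, 2, 71]]
`print(lists[1])` → prints [1, 8, 2, 71]
`print(lists[2])` → prints [1, 8, 2, 71]
`print(shared)` → prints [1, 8, 2, 71]

Answer:
[1, 8, 2, 71]
[1, 8, 2, 71]
[1, 8, 2, 71]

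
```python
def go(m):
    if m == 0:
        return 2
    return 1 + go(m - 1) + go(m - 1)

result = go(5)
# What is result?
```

go(m) = 1 + 2·go(m-1), go(0)=2. Closed form: (2+1)·2^5 - 1 = 95.

Answer: 95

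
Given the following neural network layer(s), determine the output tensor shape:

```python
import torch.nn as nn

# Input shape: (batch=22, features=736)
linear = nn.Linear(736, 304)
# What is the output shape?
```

Input: (22, 736) -> Output: (22, 304)

Answer: (22, 304)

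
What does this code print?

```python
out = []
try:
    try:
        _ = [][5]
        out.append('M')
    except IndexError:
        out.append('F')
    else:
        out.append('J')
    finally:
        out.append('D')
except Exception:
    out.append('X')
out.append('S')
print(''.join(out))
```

Execution trace: 'F' (inner except IndexError) → 'D' (inner finally) → 'S' (after the try/except). Output: FDS

Answer: FDS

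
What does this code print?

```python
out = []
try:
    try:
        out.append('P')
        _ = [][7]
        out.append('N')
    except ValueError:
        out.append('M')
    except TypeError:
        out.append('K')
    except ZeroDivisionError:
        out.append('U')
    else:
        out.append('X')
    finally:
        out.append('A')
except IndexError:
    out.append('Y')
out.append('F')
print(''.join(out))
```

Execution trace: 'P' (try body) → 'A' (finally) → 'Y' (outer except IndexError) → 'F' (after the try/except). Output: PAYF

Answer: PAYF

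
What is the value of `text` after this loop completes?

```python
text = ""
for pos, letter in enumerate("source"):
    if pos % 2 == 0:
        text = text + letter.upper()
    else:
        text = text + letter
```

Uppercase even positions in 'source'
`text` takes the values: "" → "S" → "So" → "SoU" → "SoUr" → "SoUrC" → "SoUrCe"

Answer: "SoUrCe"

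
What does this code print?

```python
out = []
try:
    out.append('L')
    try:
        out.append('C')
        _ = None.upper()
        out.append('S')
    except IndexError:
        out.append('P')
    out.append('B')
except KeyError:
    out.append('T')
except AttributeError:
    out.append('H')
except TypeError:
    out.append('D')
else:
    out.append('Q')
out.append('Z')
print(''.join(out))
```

Execution trace: 'L' (try body) → 'C' (inner try body) → 'H' (except AttributeError) → 'Z' (after the try/except). Output: LCHZ

Answer: LCHZ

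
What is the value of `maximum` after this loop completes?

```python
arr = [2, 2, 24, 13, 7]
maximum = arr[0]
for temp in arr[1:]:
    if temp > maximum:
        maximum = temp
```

Maximum of [2, 2, 24, 13, 7]
`maximum` takes the values: 2 → 24

Answer: 24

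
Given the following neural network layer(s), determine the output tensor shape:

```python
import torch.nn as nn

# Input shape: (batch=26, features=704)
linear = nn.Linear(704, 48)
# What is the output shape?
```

Input: (26, 704) -> Output: (26, 48)

Answer: (26, 48)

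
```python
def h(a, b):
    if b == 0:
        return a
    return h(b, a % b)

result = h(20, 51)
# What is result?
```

h(20, 51) -> h(51, 20) -> h(20, 11) -> h(11, 9) -> h(9, 2) -> h(2, 1) -> h(1, 0) -> 1

Answer: 1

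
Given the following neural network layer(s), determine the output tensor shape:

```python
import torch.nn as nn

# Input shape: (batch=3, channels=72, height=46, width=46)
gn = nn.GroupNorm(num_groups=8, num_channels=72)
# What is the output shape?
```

Input: (3, 72, 46, 46) -> Output: (3, 72, 46, 46)

Answer: (3, 72, 46, 46)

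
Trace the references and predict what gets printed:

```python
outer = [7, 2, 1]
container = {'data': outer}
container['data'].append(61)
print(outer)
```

Key concept: dict holds reference to list.
Step by step:
`outer = [7, 2, 1]` → outer = [7, 2, 1]
`container = {'data': outer}` → container = {'data': [7, 2, 1]}
`container['data'].append(61)` → outer = [7, 2, 1, 61]; container = {'data': [7, 2, 1, 61]}
`print(outer)` → prints [7, 2, 1, 61]

Answer: [7, 2, 1, 61]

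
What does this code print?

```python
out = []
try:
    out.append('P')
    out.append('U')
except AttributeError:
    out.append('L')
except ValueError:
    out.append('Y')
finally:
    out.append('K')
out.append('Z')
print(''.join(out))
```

Execution trace: 'P' (try body) → 'U' (try body, no exception) → 'K' (finally) → 'Z' (after the try/except). Output: PUKZ

Answer: PUKZ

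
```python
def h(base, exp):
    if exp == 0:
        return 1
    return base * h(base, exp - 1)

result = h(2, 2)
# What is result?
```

h(2, 2) = 2 * 2 = 4

Answer: 4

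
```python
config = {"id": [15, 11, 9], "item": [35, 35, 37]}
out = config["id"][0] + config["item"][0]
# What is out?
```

Trace:
`config = {"id": [15, 11, 9], "item": [35, 35, 37]}` → config = {'id': [15, 11, 9], 'item': [35, 35, 37]}
`out = config["id"][0] + config["item"][0]` → out = 50
So out = 50

Answer: 50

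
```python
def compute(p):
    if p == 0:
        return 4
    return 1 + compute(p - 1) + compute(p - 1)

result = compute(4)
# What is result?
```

compute(p) = 1 + 2·compute(p-1), compute(0)=4. Closed form: (4+1)·2^4 - 1 = 79.

Answer: 79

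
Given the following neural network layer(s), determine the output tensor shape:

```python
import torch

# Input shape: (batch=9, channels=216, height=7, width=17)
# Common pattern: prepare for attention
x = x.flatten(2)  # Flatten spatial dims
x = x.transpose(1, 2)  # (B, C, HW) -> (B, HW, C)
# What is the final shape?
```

Input: (9, 216, 7, 17) -> after flatten(2): (9, 216, 119) -> Output: (9, 119, 216)

Answer: (9, 119, 216)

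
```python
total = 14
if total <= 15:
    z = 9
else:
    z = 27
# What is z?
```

Trace:
`total = 14` → total = 14
`if total <= 15: ...` → total <= 15 is True → z = 9
So z = 9

Answer: 9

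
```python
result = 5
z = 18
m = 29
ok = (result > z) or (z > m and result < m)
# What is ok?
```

Trace:
`result = 5` → result = 5
`z = 18` → z = 18
`m = 29` → m = 29
`ok = (result > z) or (z > m and result < m)` → ok = False
So ok = False

Answer: False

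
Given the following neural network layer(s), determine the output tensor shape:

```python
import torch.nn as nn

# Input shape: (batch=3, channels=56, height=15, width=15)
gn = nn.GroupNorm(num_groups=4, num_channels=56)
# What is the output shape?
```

Input: (3, 56, 15, 15) -> Output: (3, 56, 15, 15)

Answer: (3, 56, 15, 15)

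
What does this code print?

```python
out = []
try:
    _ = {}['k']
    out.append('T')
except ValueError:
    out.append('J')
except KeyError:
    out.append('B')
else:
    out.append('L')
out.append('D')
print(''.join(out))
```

Execution trace: 'B' (except KeyError) → 'D' (after the try/except). Output: BD

Answer: BD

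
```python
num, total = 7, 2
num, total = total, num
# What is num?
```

Trace:
`num, total = 7, 2` → num = 7; total = 2
`num, total = total, num` → num = 2; total = 7
So num = 2

Answer: 2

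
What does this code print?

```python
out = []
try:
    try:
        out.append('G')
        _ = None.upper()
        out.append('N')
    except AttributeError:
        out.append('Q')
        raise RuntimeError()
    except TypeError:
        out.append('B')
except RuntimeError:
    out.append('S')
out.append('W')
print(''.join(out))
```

Execution trace: 'G' (inner try body) → 'Q' (inner except AttributeError) → 'S' (outer except RuntimeError) → 'W' (after the try/except). Output: GQSW

Answer: GQSW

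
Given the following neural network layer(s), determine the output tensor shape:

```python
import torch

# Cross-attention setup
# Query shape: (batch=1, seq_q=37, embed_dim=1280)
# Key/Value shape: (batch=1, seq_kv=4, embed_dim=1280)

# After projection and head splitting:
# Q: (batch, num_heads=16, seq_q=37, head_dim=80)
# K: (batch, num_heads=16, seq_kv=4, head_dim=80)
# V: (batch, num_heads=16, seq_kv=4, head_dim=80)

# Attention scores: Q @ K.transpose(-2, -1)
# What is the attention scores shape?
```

Input: (1, 37, 1280) -> Output: (1, 16, 37, 4)

Answer: (1, 16, 37, 4)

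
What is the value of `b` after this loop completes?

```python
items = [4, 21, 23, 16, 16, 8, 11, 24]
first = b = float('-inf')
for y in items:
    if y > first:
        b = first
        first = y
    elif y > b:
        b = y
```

Second largest (with repeats) in [4, 21, 23, 16, 16, 8, 11, 24]
`b` takes the values: -inf → 4 → 21 → 23

Answer: 23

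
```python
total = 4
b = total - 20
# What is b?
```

Trace:
`total = 4` → total = 4
`b = total - 20` → b = -16
So b = -16

Answer: -16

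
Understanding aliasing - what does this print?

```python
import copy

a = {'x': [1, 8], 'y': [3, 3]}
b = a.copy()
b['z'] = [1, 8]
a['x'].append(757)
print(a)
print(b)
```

Key concept: shallow copy of dict with mutable values.
Step by step:
`a = {'x': [1, 8], 'y': [3, 3]}` → a = {'x': [1, 8], 'y': [3, 3]}
`b = a.copy()` → b = {'x': [1, 8], 'y': [3, 3]}
`b['z'] = [1, 8]` → b = {'x': [1, 8], 'y': [3, 3], 'z': [1, 8]}
`a['x'].append(757)` → a = {'x': [1, 8, 757], 'y': [3, 3]}; b = {'x': [1, 8, 757], 'y': [3, 3], 'z': [1, 8]}
`print(a)` → prints {'x': [1, 8, 757], 'y': [3, 3]}
`print(b)` → prints {'x': [1, 8, 757], 'y': [3, 3], 'z': [1, 8]}

Answer:
{'x': [1, 8, 757], 'y': [3, 3]}
{'x': [1, 8, 757], 'y': [3, 3], 'z': [1, 8]}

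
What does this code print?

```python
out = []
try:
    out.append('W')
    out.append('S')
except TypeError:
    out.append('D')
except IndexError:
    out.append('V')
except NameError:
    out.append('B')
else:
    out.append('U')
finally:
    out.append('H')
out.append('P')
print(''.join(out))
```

Execution trace: 'W' (try body) → 'S' (try body, no exception) → 'U' (else) → 'H' (finally) → 'P' (after the try/except). Output: WSUHP

Answer: WSUHP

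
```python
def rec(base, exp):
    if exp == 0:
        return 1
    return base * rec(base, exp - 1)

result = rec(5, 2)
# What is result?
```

rec(5, 2) = 5 * 5 = 25

Answer: 25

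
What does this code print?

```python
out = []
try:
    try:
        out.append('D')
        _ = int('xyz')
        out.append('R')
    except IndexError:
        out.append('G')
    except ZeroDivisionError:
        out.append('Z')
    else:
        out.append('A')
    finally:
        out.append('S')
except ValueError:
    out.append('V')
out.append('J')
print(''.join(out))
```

Execution trace: 'D' (try body) → 'S' (finally) → 'V' (outer except ValueError) → 'J' (after the try/except). Output: DSVJ

Answer: DSVJ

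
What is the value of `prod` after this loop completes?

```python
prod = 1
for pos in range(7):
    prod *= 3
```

3^7 = 2187
`prod` takes the values: 1 → 3 → 9 → 27 → 81 → 243 → 729 → 2187

Answer: 2187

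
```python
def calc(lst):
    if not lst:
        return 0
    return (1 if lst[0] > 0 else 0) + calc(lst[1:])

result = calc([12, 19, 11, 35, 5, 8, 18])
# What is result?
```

Count of positive elements in [12, 19, 11, 35, 5, 8, 18] = 7

Answer: 7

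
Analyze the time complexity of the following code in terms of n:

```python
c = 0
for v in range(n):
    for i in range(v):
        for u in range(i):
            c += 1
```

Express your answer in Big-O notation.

Each loop level contributes: n × n × n. Multiplying the contributions gives O(n^3).

Answer: O(n^3)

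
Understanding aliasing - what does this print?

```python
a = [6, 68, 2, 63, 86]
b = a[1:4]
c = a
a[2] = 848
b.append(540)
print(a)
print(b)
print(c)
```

Key concept: slice vs alias.
Step by step:
`a = [6, 68, 2, 63, 86]` → a = [6, 68, 2, 63, 86]
`b = a[1:4]` → b = [68, 2, 63]
`c = a` → c = [6, 68, 2, 63, 86] (same object as a)
`a[2] = 848` → a = [6, 68, 848, 63, 86] (same object as c); c = [6, 68, 848, 63, 86] (same object as a)
`b.append(540)` → b = [68, 2, 63, 540]
`print(a)` → prints [6, 68, 848, 63, 86]
`print(b)` → prints [68, 2, 63, 540]
`print(c)` → prints [6, 68, 848, 63, 86]

Answer:
[6, 68, 848, 63, 86]
[68, 2, 63, 540]
[6, 68, 848, 63, 86]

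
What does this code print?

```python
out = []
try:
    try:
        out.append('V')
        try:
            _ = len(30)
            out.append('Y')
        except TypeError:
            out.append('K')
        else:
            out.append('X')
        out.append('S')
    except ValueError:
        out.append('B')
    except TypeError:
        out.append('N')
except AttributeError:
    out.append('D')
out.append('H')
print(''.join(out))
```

Execution trace: 'V' (try body) → 'K' (inner except TypeError) → 'S' (try body, no exception) → 'H' (after the try/except). Output: VKSH

Answer: VKSH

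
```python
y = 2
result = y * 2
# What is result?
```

Trace:
`y = 2` → y = 2
`result = y * 2` → result = 4
So result = 4

Answer: 4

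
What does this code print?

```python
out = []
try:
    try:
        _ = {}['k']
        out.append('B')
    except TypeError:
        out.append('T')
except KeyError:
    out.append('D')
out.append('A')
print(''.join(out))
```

Execution trace: 'D' (outer except KeyError) → 'A' (after the try/except). Output: DA

Answer: DA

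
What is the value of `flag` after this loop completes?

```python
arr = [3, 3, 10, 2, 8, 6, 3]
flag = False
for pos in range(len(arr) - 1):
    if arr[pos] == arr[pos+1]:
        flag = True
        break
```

Check consecutive duplicates in [3, 3, 10, 2, 8, 6, 3]
`flag` takes the values: False → True

Answer: True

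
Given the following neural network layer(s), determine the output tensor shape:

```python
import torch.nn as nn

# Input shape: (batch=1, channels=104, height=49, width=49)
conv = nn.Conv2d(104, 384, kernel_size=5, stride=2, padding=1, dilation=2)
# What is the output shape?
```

Input: (1, 104, 49, 49) -> Output: (1, 384, 22, 22)

Answer: (1, 384, 22, 22)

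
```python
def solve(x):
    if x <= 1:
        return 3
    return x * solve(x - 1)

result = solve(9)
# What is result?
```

solve(9) = 9 * 8 * 7 * 6 * 5 * 4 * 3 * 2 * 3 = 1088640

Answer: 1088640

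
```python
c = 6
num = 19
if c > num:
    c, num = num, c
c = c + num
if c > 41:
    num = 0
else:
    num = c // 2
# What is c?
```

Trace:
`c = 6` → c = 6
`num = 19` → num = 19
`if c > num: ...` → c > num is False → no variable changes
`c = c + num` → c = 25
`if c > 41: ...` → c > 41 is False, take else branch → num = 12
So c = 25

Answer: 25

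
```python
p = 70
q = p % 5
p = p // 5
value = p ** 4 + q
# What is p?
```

Trace:
`p = 70` → p = 70
`q = p % 5` → q = 0
`p = p // 5` → p = 14
`value = p ** 4 + q` → value = 38416
So p = 14

Answer: 14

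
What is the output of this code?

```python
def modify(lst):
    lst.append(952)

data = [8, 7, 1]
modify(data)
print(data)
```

Key concept: function modifies passed list.
Step by step:
`data = [8, 7, 1]` → data = [8, 7, 1]
`modify(data)` → data = [8, 7, 1, 952]
`print(data)` → prints [8, 7, 1, 952]

Answer: [8, 7, 1, 952]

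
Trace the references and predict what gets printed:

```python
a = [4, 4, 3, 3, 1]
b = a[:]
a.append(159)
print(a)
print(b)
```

Key concept: slice [:] creates copy.
Step by step:
`a = [4, 4, 3, 3, 1]` → a = [4, 4, 3, 3, 1]
`b = a[:]` → b = [4, 4, 3, 3, 1]
`a.append(159)` → a = [4, 4, 3, 3, 1, 159]
`print(a)` → prints [4, 4, 3, 3, 1, 159]
`print(b)` → prints [4, 4, 3, 3, 1]

Answer:
[4, 4, 3, 3, 1, 159]
[4, 4, 3, 3, 1]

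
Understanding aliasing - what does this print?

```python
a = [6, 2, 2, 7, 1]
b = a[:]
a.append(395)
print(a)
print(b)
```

Key concept: slice [:] creates copy.
Step by step:
`a = [6, 2, 2, 7, 1]` → a = [6, 2, 2, 7, 1]
`b = a[:]` → b = [6, 2, 2, 7, 1]
`a.append(395)` → a = [6, 2, 2, 7, 1, 395]
`print(a)` → prints [6, 2, 2, 7, 1, 395]
`print(b)` → prints [6, 2, 2, 7, 1]

Answer:
[6, 2, 2, 7, 1, 395]
[6, 2, 2, 7, 1]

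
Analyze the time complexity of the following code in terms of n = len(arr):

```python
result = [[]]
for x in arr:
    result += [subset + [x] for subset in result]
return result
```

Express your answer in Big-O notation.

This is subset (power-set) generation — 2^n subsets, each materialised as a list of up to n elements. Time complexity: O(n · 2^n).

Answer: O(n · 2^n)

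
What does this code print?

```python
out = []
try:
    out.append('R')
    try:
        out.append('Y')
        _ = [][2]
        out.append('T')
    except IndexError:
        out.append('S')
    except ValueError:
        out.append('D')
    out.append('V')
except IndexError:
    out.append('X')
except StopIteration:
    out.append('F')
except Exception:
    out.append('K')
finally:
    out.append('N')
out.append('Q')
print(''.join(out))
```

Execution trace: 'R' (try body) → 'Y' (inner try body) → 'S' (inner except IndexError) → 'V' (try body, no exception) → 'N' (finally) → 'Q' (after the try/except). Output: RYSVNQ

Answer: RYSVNQ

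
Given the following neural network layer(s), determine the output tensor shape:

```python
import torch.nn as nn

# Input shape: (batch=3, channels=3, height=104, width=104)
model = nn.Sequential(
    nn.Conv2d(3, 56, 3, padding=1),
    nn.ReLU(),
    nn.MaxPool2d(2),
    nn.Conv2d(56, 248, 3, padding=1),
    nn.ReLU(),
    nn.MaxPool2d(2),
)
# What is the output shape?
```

Input: (3, 3, 104, 104) -> after first Conv2d: (3, 56, 104, 104) -> after first MaxPool2d: (3, 56, 52, 52) -> after second Conv2d: (3, 248, 52, 52) -> Output: (3, 248, 26, 26)

Answer: (3, 248, 26, 26)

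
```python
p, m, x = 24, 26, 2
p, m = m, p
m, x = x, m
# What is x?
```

Trace:
`p, m, x = 24, 26, 2` → p = 24; m = 26; x = 2
`p, m = m, p` → p = 26; m = 24
`m, x = x, m` → m = 2; x = 24
So x = 24

Answer: 24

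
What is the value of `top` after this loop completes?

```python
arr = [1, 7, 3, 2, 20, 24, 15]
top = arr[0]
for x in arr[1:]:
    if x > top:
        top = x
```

Maximum of [1, 7, 3, 2, 20, 24, 15]
`top` takes the values: 1 → 7 → 20 → 24

Answer: 24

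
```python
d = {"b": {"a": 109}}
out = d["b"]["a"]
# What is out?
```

Trace:
`d = {"b": {"a": 109}}` → d = {'b': {'a': 109}}
`out = d["b"]["a"]` → out = 109
So out = 109

Answer: 109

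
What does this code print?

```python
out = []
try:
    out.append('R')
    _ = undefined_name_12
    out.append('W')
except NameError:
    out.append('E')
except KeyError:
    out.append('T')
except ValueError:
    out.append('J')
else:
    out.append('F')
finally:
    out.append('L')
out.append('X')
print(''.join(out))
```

Execution trace: 'R' (try body) → 'E' (except NameError) → 'L' (finally) → 'X' (after the try/except). Output: RELX

Answer: RELX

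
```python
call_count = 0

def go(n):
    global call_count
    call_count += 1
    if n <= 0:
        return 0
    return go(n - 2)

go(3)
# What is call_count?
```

Linear recursion stepping by 2: 3 calls from n=3 down to ≤0.

Answer: 3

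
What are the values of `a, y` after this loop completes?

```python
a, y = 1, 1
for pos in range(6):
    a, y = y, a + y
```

Fibonacci: after 6 iterations
`a, y` takes the values: (1, 1) → (1, 2) → (2, 3) → (3, 5) → (5, 8) → (8, 13) → (13, 21)

Answer: 13, 21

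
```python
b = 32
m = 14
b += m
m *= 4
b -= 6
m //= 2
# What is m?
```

Trace:
`b = 32` → b = 32
`m = 14` → m = 14
`b += m` → b = 46
`m *= 4` → m = 56
`b -= 6` → b = 40
`m //= 2` → m = 28
So m = 28

Answer: 28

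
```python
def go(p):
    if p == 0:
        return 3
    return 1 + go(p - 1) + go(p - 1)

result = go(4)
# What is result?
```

go(p) = 1 + 2·go(p-1), go(0)=3. Closed form: (3+1)·2^4 - 1 = 63.

Answer: 63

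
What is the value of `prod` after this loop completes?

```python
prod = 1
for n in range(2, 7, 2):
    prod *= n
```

Product of even numbers 2 to 6
`prod` takes the values: 1 → 2 → 8 → 48

Answer: 48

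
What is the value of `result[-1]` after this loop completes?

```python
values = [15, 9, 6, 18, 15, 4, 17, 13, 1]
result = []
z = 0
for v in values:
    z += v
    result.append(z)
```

Cumulative sum ends at 98
`result` takes the values: [] → [15] → [15, 24] → [15, 24, 30] → [15, 24, 30, 48] → [15, 24, 30, 48, 63] → [15, 24, 30, 48, 63, 67] → [15, 24, 30, 48, 63, 67, 84] → [15, 24, 30, 48, 63, 67, 84, 97] → [15, 24, 30, 48, 63, 67, 84, 97, 98]
So `result[-1]` = 98

Answer: 98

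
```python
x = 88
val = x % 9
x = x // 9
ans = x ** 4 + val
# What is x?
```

Trace:
`x = 88` → x = 88
`val = x % 9` → val = 7
`x = x // 9` → x = 9
`ans = x ** 4 + val` → ans = 6568
So x = 9

Answer: 9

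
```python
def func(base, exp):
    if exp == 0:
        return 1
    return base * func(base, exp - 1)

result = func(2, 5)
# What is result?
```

func(2, 5) = 2 * 2 * 2 * 2 * 2 = 32

Answer: 32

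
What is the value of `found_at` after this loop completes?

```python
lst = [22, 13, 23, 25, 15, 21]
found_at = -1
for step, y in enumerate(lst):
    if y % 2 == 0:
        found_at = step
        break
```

First even number index in [22, 13, 23, 25, 15, 21]
`found_at` takes the values: -1 → 0

Answer: 0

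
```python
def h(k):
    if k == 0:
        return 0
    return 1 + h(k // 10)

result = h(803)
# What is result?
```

Count of digits of 803: 3

Answer: 3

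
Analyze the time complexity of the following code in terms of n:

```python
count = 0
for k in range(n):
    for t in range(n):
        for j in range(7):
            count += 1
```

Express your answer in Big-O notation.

Each loop level contributes: n × n × 1. Multiplying the contributions gives O(n^2).

Answer: O(n^2)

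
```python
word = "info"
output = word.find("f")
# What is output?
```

Trace:
`word = "info"` → word = 'info'
`output = word.find("f")` → output = 2
So output = 2

Answer: 2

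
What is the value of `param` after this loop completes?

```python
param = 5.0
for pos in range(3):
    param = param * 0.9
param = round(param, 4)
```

Exponential decay: 5.0 * 0.9^3
`param` takes the values: 5.0 → 4.5 → 4.05 → 3.645

Answer: 3.645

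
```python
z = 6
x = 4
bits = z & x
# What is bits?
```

Trace:
`z = 6` → z = 6
`x = 4` → x = 4
`bits = z & x` → bits = 4
So bits = 4

Answer: 4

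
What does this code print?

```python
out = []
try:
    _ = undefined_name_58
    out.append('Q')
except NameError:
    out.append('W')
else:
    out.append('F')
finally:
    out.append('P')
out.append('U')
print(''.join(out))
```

Execution trace: 'W' (except NameError) → 'P' (finally) → 'U' (after the try/except). Output: WPU

Answer: WPU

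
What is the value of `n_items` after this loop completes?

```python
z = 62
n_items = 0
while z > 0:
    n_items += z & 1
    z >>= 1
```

Count set bits in 62 (binary: 0b111110)
`n_items` takes the values: 0 → 1 → 2 → 3 → 4 → 5

Answer: 5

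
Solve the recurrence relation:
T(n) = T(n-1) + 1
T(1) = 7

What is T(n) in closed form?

Unrolling: T(n) = T(1) + 1·(n-1) = 7 + 1(n-1) = n + 6.

Answer: T(n) = n + 6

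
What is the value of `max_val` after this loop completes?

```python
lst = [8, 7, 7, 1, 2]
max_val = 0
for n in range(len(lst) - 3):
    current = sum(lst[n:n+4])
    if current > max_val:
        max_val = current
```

Max sum of 4-element window in [8, 7, 7, 1, 2]
`max_val` takes the values: 0 → 23

Answer: 23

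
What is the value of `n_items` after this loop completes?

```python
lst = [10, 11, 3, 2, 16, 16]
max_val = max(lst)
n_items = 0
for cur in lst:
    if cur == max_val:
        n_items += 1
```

Count of max value 16 in [10, 11, 3, 2, 16, 16]
`n_items` takes the values: 0 → 1 → 2

Answer: 2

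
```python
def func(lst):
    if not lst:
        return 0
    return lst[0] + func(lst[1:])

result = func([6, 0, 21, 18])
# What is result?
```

6 + 0 + 21 + 18 + 0 = 45

Answer: 45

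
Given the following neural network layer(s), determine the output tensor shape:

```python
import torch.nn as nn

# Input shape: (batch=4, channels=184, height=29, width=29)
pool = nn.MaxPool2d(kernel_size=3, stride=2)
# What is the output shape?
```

Input: (4, 184, 29, 29) -> Output: (4, 184, 14, 14)

Answer: (4, 184, 14, 14)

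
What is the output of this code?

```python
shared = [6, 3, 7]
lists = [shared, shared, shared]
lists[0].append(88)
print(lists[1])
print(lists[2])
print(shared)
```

Key concept: list of same reference.
Step by step:
`shared = [6, 3, 7]` → shared = [6, 3, 7]
`lists = [shared, shared, shared]` → lists = [[6, 3, 7], [6, 3, 7], [6, 3, 7]]
`lists[0].append(88)` → shared = [6, 3, 7, 88]; lists = [[6, 3, 7, 88], [6, 3, 7, 88], [6, 3, 7, 88]]
`print(lists[1])` → prints [6, 3, 7, 88]
`print(lists[2])` → prints [6, 3, 7, 88]
`print(shared)` → prints [6, 3, 7, 88]

Answer:
[6, 3, 7, 88]
[6, 3, 7, 88]
[6, 3, 7, 88]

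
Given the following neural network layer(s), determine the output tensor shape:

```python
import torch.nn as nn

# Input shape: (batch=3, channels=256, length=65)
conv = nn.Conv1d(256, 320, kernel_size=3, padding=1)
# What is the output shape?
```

Input: (3, 256, 65) -> Output: (3, 320, 65)

Answer: (3, 320, 65)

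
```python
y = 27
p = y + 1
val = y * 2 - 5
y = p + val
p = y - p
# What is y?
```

Trace:
`y = 27` → y = 27
`p = y + 1` → p = 28
`val = y * 2 - 5` → val = 49
`y = p + val` → y = 77
`p = y - p` → p = 49
So y = 77

Answer: 77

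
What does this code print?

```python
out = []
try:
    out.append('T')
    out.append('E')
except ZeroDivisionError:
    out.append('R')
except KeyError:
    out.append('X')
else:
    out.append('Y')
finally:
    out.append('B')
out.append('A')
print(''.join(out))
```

Execution trace: 'T' (try body) → 'E' (try body, no exception) → 'Y' (else) → 'B' (finally) → 'A' (after the try/except). Output: TEYBA

Answer: TEYBA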